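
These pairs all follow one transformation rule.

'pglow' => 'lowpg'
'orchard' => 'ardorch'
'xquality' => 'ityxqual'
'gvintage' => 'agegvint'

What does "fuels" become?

Rule — move the last 3 characters to the front (rotate right by 3).
Applying that to "fuels" gives "elsfu".

elsfu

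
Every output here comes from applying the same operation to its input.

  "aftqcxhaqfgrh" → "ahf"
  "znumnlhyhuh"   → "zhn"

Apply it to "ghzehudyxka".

What's happening: take characters alternately from the front and the back (1st, last, 2nd, 2nd-last, ...), then keep only the first 3 characters.
On "ghzehudyxka" that produces "gah".
(Check on "aftqcxhaqfgrh": → "ahfrtgqfcqxah" → "ahf" ✓)

gah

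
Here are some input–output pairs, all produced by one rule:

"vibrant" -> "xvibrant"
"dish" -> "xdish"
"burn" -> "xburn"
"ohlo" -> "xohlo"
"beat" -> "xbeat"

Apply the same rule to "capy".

xcapy

The rule is to prepend "x".
So "capy" becomes "xcapy".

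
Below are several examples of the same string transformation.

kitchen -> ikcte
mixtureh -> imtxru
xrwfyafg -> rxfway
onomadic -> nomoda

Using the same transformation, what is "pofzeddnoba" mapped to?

opzfdendb

Rule — swap each adjacent pair of characters (1↔2, 3↔4, ...), then delete the last 2 characters.
Applying that to "pofzeddnoba" gives "opzfdendb".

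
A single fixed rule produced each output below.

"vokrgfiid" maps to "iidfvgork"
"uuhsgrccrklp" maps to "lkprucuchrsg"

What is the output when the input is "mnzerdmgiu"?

igummdnrze

What's happening: move the last 2 characters to the front (rotate right by 2), then take characters alternately from the front and the back (1st, last, 2nd, 2nd-last, ...).
Doing the same to "mnzerdmgiu": "igummdnrze".
(Check on "uuhsgrccrklp": → "lpuuhsgrccrk" → "lkprucuchrsg" ✓)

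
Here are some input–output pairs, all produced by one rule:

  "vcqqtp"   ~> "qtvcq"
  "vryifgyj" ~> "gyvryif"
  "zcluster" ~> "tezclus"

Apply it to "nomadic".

The transformation: delete the last character, then move the last 2 characters to the front (rotate right by 2).
"nomadic" → "dinoma".

dinoma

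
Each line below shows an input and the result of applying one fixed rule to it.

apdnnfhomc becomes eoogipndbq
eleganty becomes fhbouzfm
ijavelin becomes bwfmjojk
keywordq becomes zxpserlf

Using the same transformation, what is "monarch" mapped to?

obsdinp

The pattern: move the first 2 characters to the end (rotate left by 2), then shift every letter 1 place forward in the alphabet (wrapping around).
Applying both steps to "monarch": "narchmo", then "obsdinp".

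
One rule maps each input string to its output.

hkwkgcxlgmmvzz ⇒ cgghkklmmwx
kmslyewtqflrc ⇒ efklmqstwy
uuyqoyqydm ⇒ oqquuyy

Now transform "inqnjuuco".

ijnnqu

What's happening: delete the last 3 characters, then sort the characters into alphabetical order.
Working it through for "inqnjuuco": intermediate "inqnju", final "ijnnqu".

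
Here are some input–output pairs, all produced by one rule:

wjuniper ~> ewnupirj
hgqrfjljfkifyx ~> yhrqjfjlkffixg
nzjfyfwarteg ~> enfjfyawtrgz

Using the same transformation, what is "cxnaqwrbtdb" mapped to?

What's happening: swap each adjacent pair of characters (1↔2, 3↔4, ...), then swap the first and last characters.
For "cxnaqwrbtdb", step one produces "xcanwqbrdtb"; step two turns that into "bcanwqbrdtx".

bcanwqbrdtx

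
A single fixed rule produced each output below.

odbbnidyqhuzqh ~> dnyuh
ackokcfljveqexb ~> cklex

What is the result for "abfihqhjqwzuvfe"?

The transformation: keep one character in every 3, starting at position 2 (positions 2nd, 5th, 8th, ...).
So "abfihqhjqwzuvfe" becomes "bhjzf".

bhjzf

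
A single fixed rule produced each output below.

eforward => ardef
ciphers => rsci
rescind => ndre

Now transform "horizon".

onho

What's happening: move the first 2 characters to the end (rotate left by 2), then delete the first 3 characters.
For "horizon", step one produces "rizonho"; step two turns that into "onho".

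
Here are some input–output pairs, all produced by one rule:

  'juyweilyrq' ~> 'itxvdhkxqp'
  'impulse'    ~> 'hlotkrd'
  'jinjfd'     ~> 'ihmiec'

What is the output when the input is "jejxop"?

Looking at the pairs, the operation is to shift every letter 1 place backward in the alphabet (wrapping around).
Applying that to "jejxop" gives "idiwno".

idiwno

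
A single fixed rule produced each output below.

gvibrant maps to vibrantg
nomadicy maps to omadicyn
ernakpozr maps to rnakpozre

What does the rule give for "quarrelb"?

uarrelbq

Each output is the input with this applied: move the first character to the end.
So "quarrelb" becomes "uarrelbq".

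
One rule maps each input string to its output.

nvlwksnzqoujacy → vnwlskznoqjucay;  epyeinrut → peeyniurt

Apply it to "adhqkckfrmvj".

daqhckfkmrjv

Each output is the input with this applied: swap each adjacent pair of characters (1↔2, 3↔4, ...).
For "adhqkckfrmvj" the result is "daqhckfkmrjv".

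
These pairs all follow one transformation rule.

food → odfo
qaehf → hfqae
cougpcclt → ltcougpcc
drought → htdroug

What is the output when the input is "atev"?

Rule — move the last 2 characters to the front (rotate right by 2).
Applying that to "atev" gives "evat".

evat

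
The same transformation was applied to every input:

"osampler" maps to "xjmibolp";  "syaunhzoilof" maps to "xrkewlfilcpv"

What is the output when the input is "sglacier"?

ixzfbopd

The pattern: move the first 2 characters to the end (rotate left by 2), then shift every letter 3 places backward in the alphabet (wrapping around).
For "sglacier", step one produces "laciersg"; step two turns that into "ixzfbopd".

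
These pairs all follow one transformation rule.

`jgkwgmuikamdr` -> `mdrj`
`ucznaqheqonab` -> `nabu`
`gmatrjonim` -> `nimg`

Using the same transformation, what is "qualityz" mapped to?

Each output is the input with this applied: move the first character to the end, then keep only the last 4 characters.
Working it through for "qualityz": intermediate "ualityzq", final "tyzq".

tyzq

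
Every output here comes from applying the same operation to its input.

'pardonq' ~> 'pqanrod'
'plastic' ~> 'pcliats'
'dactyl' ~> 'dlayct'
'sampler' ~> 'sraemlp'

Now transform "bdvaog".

bgdova

The transformation: take characters alternately from the front and the back (1st, last, 2nd, 2nd-last, ...).
On "bdvaog" that produces "bgdova".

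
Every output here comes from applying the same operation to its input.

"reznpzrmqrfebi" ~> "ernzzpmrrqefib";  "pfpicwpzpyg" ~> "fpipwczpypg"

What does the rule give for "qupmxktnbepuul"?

uqmpkxntebuplu

Looking at the pairs, the operation is to swap each adjacent pair of characters (1↔2, 3↔4, ...).
Doing the same to "qupmxktnbepuul": "uqmpkxntebuplu".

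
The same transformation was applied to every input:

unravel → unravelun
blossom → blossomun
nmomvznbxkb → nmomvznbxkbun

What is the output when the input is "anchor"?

In each case the input is transformed by: append "un".
For "anchor" the result is "anchorun".

anchorun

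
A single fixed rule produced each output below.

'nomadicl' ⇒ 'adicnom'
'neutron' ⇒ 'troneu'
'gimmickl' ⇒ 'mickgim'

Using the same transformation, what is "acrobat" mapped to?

The pattern: delete the last character, then move the first 3 characters to the end (rotate left by 3).
Applying both steps to "acrobat": "acroba", then "obaacr".

obaacr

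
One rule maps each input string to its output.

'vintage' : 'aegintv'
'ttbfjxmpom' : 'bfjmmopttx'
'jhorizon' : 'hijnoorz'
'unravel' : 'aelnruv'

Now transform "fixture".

In each case the input is transformed by: sort the characters into alphabetical order.
For "fixture" the result is "efirtux".

efirtux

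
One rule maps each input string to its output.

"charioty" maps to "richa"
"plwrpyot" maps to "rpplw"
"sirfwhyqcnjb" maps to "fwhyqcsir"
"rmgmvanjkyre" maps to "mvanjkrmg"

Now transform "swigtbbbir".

gtbbswi

Looking at the pairs, the operation is to delete the last 3 characters, then move the first 3 characters to the end (rotate left by 3).
"swigtbbbir" → "swigtbb" → "gtbbswi".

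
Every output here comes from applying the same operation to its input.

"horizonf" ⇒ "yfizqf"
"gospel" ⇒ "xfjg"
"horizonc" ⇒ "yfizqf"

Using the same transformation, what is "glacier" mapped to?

xcrtz

Each output is the input with this applied: shift every letter 9 places backward in the alphabet (wrapping around), then delete the last 2 characters.
"glacier" → "xcrtzvi" → "xcrtz".
(Check on "horizonc": → "yfizqfet" → "yfizqf" ✓)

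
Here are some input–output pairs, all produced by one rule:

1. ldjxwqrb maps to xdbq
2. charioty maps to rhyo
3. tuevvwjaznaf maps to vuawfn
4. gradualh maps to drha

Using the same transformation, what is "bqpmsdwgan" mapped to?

Looking at the pairs, the operation is to keep every other character starting from the second (positions 2nd, 4th, 6th, ...), then swap each adjacent pair of characters (1↔2, 3↔4, ...).
Working it through for "bqpmsdwgan": intermediate "qmdgn", final "mqgdn".

mqgdn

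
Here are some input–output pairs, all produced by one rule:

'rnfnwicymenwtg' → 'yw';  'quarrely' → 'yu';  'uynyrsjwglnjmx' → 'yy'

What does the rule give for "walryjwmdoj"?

What's happening: sort the characters into reverse alphabetical order, then keep only the first 2 characters.
Applying both steps to "walryjwmdoj": "ywwromljjda", then "yw".
(Check on "quarrely": → "yurrqlea" → "yu" ✓)

yw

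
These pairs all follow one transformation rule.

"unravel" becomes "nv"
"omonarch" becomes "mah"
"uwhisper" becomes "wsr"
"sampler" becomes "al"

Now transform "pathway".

In each case the input is transformed by: keep one character in every 3, starting at position 2 (positions 2nd, 5th, 8th, ...).
"pathway" → "aw".

aw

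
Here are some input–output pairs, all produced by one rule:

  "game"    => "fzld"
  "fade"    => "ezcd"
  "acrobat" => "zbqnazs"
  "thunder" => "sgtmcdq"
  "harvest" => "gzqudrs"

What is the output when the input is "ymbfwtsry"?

What's happening: shift every letter 1 place backward in the alphabet (wrapping around).
For "ymbfwtsry" the result is "xlaevsrqx".

xlaevsrqx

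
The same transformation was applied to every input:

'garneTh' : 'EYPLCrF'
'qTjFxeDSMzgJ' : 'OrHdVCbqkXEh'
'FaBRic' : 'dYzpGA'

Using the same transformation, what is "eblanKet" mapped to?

The transformation: flip the case of every letter, then shift every letter 2 places backward in the alphabet (wrapping around).
Working it through for "eblanKet": intermediate "EBLANkET", final "CZJYLiCR".

CZJYLiCR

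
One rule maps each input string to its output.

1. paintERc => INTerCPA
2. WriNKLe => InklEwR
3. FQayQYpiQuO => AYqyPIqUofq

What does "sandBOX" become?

Looking at the pairs, the operation is to flip the case of every letter, then move the first 2 characters to the end (rotate left by 2).
On "sandBOX": the first step gives "SANDbox", and the second then gives "NDboxSA".

NDboxSA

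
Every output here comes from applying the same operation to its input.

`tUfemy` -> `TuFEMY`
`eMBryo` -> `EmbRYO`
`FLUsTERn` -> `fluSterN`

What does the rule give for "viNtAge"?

VInTaGE

The rule is to flip the case of every letter.
So "viNtAge" becomes "VInTaGE".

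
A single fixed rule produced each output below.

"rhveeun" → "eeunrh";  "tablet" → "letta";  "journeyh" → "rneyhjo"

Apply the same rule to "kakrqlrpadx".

The transformation: move the first 3 characters to the end (rotate left by 3), then delete the last character.
Working it through for "kakrqlrpadx": intermediate "rqlrpadxkak", final "rqlrpadxka".

rqlrpadxka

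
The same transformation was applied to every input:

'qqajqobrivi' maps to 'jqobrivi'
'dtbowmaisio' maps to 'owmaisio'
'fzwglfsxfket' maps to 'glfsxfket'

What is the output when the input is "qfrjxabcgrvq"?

jxabcgrvq

The rule is to delete the first 3 characters.
Applying that to "qfrjxabcgrvq" gives "jxabcgrvq".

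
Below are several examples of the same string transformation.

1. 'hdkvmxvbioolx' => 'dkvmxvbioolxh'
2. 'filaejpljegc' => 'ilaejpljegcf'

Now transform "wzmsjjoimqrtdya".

zmsjjoimqrtdyaw

The transformation: move the first character to the end.
Applying that to "wzmsjjoimqrtdya" gives "zmsjjoimqrtdyaw".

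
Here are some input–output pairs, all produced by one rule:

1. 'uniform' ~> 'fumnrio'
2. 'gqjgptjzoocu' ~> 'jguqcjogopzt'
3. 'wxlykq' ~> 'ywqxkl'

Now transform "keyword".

wkderyo

Looking at the pairs, the operation is to take characters alternately from the front and the back (1st, last, 2nd, 2nd-last, ...), then move the last character to the front.
"keyword" → "kderyow" → "wkderyo".
(Check on "uniform": → "umnriof" → "fumnrio" ✓)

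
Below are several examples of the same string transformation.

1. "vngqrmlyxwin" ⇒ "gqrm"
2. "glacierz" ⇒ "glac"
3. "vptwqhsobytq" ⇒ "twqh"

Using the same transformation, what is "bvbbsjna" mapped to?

bvbb

The rule is to swap the front and back halves of the string, then keep only the last 4 characters.
Starting from "bvbbsjna": after the first operation, "sjnabvbb"; after the second, "bvbb".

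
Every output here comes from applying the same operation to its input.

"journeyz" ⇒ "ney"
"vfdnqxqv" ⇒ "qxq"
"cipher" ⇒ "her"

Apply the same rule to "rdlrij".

Rule — swap the front and back halves of the string, then keep only the first 3 characters.
Working it through for "rdlrij": intermediate "rijrdl", final "rij".
(Check on "vfdnqxqv": → "qxqvvfdn" → "qxq" ✓)

rij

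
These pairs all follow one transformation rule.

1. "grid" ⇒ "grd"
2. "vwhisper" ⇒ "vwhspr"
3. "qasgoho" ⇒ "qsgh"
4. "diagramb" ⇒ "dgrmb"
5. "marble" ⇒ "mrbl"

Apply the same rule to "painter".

pntr

The pattern: remove every vowel.
For "painter" the result is "pntr".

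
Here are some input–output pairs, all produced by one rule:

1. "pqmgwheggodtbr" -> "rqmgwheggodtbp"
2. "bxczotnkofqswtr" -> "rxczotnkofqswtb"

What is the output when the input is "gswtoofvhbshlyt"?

In each case the input is transformed by: swap the first and last characters.
"gswtoofvhbshlyt" → "tswtoofvhbshlyg".

tswtoofvhbshlyg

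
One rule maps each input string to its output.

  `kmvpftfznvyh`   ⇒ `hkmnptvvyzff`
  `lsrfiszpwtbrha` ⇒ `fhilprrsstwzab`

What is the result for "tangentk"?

The rule is to sort the characters into alphabetical order, then move the first 2 characters to the end (rotate left by 2).
Starting from "tangentk": after the first operation, "aegknntt"; after the second, "gknnttae".

gknnttae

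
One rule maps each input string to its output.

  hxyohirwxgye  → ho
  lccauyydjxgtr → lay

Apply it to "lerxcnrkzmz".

lx

Looking at the pairs, the operation is to keep one character in every 3, starting at position 1 (positions 1st, 4th, 7th, ...), then delete the last 2 characters.
On "lerxcnrkzmz": the first step gives "lxrm", and the second then gives "lx".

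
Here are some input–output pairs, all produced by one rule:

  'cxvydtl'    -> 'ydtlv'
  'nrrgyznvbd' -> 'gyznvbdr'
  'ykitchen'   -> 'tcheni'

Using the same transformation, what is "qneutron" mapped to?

The transformation: delete the first 2 characters, then move the first character to the end.
Applying both steps to "qneutron": "eutron", then "utrone".
(Check on "cxvydtl": → "vydtl" → "ydtlv" ✓)

utrone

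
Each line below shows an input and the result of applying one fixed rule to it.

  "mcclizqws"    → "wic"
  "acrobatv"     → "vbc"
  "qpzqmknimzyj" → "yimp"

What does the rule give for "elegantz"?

zal

What's happening: keep one character in every 3, starting at position 2 (positions 2nd, 5th, 8th, ...), then reverse the string.
On "elegantz" that produces "zal".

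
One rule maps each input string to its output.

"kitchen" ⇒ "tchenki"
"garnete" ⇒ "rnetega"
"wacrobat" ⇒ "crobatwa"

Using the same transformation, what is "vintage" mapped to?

What's happening: move the first 2 characters to the end (rotate left by 2).
For "vintage" the result is "ntagevi".

ntagevi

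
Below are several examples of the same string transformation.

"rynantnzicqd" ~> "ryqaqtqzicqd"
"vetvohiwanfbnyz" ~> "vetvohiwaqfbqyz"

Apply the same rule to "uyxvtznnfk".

Looking at the pairs, the operation is to replace every "n" with "q".
"uyxvtznnfk" → "uyxvtzqqfk".

uyxvtzqqfk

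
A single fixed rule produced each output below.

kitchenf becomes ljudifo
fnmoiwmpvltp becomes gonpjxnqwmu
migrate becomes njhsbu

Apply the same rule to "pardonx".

Looking at the pairs, the operation is to delete the last character, then shift every letter 1 place forward in the alphabet (wrapping around).
Applying that to "pardonx" gives "qbsepo".
(Check on "kitchenf": → "kitchen" → "ljudifo" ✓)

qbsepo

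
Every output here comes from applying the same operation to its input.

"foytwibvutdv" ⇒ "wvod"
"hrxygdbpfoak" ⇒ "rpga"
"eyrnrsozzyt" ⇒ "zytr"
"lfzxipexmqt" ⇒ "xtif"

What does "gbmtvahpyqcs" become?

The pattern: keep one character in every 3, starting at position 2 (positions 2nd, 5th, 8th, ...), then sort the characters into reverse alphabetical order.
Working it through for "gbmtvahpyqcs": intermediate "bvpc", final "vpcb".

vpcb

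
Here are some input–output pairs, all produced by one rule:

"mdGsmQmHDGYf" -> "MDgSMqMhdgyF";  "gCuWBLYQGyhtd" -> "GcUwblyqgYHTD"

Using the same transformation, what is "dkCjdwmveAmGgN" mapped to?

Rule — flip the case of every letter.
For "dkCjdwmveAmGgN" the result is "DKcJDWMVEaMgGn".

DKcJDWMVEaMgGn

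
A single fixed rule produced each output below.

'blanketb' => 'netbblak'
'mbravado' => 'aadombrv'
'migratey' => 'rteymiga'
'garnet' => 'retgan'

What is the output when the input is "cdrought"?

oghtcdru

What's happening: swap the front and back halves of the string, then swap the first and last characters.
Starting from "cdrought": after the first operation, "ughtcdro"; after the second, "oghtcdru".
(Check on "mbravado": → "vadombra" → "aadombrv" ✓)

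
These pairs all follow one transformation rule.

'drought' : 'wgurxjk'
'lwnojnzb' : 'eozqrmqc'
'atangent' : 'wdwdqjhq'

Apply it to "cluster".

ufoxvwh

What's happening: move the last character to the front, then shift every letter 3 places forward in the alphabet (wrapping around).
Starting from "cluster": after the first operation, "rcluste"; after the second, "ufoxvwh".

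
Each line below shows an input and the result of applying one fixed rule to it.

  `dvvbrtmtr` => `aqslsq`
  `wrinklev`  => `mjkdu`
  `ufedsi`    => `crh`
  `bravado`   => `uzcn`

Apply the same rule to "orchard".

Looking at the pairs, the operation is to shift every letter 1 place backward in the alphabet (wrapping around), then delete the first 3 characters.
Starting from "orchard": after the first operation, "nqbgzqc"; after the second, "gzqc".

gzqc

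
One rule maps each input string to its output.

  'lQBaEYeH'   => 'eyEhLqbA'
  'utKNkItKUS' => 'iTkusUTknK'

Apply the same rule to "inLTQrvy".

The transformation: swap the front and back halves of the string, then flip the case of every letter.
Applying both steps to "inLTQrvy": "QrvyinLT", then "qRVYINlt".

qRVYINlt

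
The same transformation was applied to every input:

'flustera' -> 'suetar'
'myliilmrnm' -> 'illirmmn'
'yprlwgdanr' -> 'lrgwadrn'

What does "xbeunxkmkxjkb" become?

Each output is the input with this applied: swap each adjacent pair of characters (1↔2, 3↔4, ...), then delete the first 2 characters.
For "xbeunxkmkxjkb", step one produces "bxuexnmkxkkjb"; step two turns that into "uexnmkxkkjb".
(Check on "yprlwgdanr": → "pylrgwadrn" → "lrgwadrn" ✓)

uexnmkxkkjb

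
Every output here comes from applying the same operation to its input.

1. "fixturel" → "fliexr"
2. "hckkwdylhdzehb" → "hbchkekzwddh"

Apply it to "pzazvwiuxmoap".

ppzaaozmvxw

Rule — take characters alternately from the front and the back (1st, last, 2nd, 2nd-last, ...), then delete the last 2 characters.
Applying both steps to "pzazvwiuxmoap": "ppzaaozmvxwui", then "ppzaaozmvxw".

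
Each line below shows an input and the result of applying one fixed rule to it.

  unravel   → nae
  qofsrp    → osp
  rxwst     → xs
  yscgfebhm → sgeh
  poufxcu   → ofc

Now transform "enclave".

The transformation: keep every other character starting from the second (positions 2nd, 4th, 6th, ...).
So "enclave" becomes "nlv".

nlv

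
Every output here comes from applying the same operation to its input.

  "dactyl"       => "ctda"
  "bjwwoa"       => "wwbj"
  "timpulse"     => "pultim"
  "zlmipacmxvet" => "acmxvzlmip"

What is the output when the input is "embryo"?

Each output is the input with this applied: delete the last 2 characters, then swap the front and back halves of the string.
"embryo" → "brem".

brem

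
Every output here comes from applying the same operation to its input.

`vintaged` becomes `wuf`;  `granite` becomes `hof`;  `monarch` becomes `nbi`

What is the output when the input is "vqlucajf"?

The rule is to shift every letter 1 place forward in the alphabet (wrapping around), then keep one character in every 3, starting at position 1 (positions 1st, 4th, 7th, ...).
So "vqlucajf" becomes "wvk".
(Check on "monarch": → "npobsdi" → "nbi" ✓)

wvk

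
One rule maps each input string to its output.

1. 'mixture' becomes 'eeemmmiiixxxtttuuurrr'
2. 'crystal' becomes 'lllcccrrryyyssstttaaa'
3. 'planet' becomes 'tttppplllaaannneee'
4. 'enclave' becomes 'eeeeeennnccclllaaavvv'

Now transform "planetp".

pppppplllaaannneeettt

Rule — move the last character to the front, then repeat every character 3 times.
Working it through for "planetp": intermediate "pplanet", final "pppppplllaaannneeettt".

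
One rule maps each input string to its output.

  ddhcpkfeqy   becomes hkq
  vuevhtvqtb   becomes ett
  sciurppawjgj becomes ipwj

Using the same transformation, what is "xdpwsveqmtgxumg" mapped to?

The rule is to keep one character in every 3, starting at position 3 (positions 3rd, 6th, 9th, ...).
On "xdpwsveqmtgxumg" that produces "pvmxg".

pvmxg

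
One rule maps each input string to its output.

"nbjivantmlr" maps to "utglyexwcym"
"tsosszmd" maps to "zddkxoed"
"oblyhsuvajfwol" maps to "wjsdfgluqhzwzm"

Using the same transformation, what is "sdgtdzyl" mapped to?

What's happening: shift every letter 11 places forward in the alphabet (wrapping around), then move the first 2 characters to the end (rotate left by 2).
"sdgtdzyl" → "doreokjw" → "reokjwdo".
(Check on "oblyhsuvajfwol": → "zmwjsdfgluqhzw" → "wjsdfgluqhzwzm" ✓)

reokjwdo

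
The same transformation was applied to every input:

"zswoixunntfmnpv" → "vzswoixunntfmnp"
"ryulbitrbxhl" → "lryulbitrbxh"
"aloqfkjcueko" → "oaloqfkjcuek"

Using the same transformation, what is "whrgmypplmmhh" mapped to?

hwhrgmypplmmh

Each output is the input with this applied: move the last character to the front.
Applying that to "whrgmypplmmhh" gives "hwhrgmypplmmh".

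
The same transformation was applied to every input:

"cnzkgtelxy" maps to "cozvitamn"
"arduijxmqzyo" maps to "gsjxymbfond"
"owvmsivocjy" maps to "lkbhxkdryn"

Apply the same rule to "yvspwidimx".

The pattern: delete the first character, then shift every letter 11 places backward in the alphabet (wrapping around).
For "yvspwidimx", step one produces "vspwidimx"; step two turns that into "khelxsxbm".

khelxsxbm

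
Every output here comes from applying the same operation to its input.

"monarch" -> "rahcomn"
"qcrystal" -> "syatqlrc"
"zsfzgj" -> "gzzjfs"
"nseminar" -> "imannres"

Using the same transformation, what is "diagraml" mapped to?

Each output is the input with this applied: move the first 3 characters to the end (rotate left by 3), then swap each adjacent pair of characters (1↔2, 3↔4, ...).
Working it through for "diagraml": intermediate "gramldia", final "rgmadlai".
(Check on "nseminar": → "minarnse" → "imannres" ✓)

rgmadlai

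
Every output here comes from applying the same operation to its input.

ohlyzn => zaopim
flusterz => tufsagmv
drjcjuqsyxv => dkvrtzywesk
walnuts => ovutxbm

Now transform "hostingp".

ujohqipt

The pattern: shift every letter 1 place forward in the alphabet (wrapping around), then move the first 3 characters to the end (rotate left by 3).
For "hostingp", step one produces "iptujohq"; step two turns that into "ujohqipt".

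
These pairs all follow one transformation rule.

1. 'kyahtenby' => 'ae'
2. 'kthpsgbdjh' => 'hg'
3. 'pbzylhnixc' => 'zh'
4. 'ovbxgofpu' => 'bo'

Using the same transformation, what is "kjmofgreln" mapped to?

mg

The pattern: delete the last 2 characters, then keep one character in every 3, starting at position 3 (positions 3rd, 6th, 9th, ...).
On "kjmofgreln": the first step gives "kjmofgre", and the second then gives "mg".
(Check on "kyahtenby": → "kyahten" → "ae" ✓)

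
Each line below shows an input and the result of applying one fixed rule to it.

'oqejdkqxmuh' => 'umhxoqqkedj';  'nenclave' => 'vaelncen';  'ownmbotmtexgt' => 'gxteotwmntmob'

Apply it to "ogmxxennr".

nnreoxgxm

In each case the input is transformed by: move the last 2 characters to the front (rotate right by 2), then take characters alternately from the front and the back (1st, last, 2nd, 2nd-last, ...).
Applying both steps to "ogmxxennr": "nrogmxxen", then "nnreoxgxm".
(Check on "oqejdkqxmuh": → "uhoqejdkqxm" → "umhxoqqkedj" ✓)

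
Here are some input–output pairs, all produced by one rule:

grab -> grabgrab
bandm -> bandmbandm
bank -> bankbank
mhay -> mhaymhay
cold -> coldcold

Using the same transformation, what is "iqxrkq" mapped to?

iqxrkqiqxrkq

Looking at the pairs, the operation is to write the whole string twice.
Doing the same to "iqxrkq": "iqxrkqiqxrkq".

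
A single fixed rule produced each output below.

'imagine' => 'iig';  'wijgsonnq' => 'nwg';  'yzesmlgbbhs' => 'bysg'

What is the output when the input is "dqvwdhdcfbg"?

Rule — move the last 3 characters to the front (rotate right by 3), then keep one character in every 3, starting at position 1 (positions 1st, 4th, 7th, ...).
Applying that to "dqvwdhdcfbg" gives "fdwd".

fdwd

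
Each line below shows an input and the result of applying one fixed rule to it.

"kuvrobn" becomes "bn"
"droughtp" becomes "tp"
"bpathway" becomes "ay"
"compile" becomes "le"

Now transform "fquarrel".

el

In each case the input is transformed by: keep only the last 2 characters.
On "fquarrel" that produces "el".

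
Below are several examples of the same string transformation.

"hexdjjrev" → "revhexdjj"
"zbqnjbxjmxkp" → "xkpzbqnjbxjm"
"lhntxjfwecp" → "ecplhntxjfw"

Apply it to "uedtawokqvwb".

vwbuedtawokq

The pattern: move the last 3 characters to the front (rotate right by 3).
Applying that to "uedtawokqvwb" gives "vwbuedtawokq".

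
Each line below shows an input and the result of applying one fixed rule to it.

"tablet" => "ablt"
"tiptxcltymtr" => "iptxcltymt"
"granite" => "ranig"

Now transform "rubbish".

ubbir

The pattern: delete the last 2 characters, then move the first character to the end.
For "rubbish", step one produces "rubbi"; step two turns that into "ubbir".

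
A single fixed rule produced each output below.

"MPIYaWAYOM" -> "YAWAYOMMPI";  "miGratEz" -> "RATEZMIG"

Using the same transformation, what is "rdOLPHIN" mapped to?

Rule — move the first 3 characters to the end (rotate left by 3), then convert every letter to uppercase.
Working it through for "rdOLPHIN": intermediate "LPHINrdO", final "LPHINRDO".

LPHINRDO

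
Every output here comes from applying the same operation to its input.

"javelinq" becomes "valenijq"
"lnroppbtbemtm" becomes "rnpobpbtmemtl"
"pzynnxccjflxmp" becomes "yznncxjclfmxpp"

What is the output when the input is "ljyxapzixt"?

yjaxzpxilt

Looking at the pairs, the operation is to move the first character to the end, then swap each adjacent pair of characters (1↔2, 3↔4, ...).
"ljyxapzixt" → "jyxapzixtl" → "yjaxzpxilt".
(Check on "pzynnxccjflxmp": → "zynnxccjflxmpp" → "yznncxjclfmxpp" ✓)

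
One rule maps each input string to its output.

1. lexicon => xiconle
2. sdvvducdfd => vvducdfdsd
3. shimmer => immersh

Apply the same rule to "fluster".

usterfl

The rule is to move the first 2 characters to the end (rotate left by 2).
So "fluster" becomes "usterfl".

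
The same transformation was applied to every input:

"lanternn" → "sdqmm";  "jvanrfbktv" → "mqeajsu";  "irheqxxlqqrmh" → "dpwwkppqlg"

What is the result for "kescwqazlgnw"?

Each output is the input with this applied: shift every letter 1 place backward in the alphabet (wrapping around), then delete the first 3 characters.
"kescwqazlgnw" → "jdrbvpzykfmv" → "bvpzykfmv".

bvpzykfmv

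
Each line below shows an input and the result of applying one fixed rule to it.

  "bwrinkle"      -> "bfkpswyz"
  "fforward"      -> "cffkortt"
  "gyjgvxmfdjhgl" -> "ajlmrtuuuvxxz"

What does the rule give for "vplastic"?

The transformation: shift every letter 12 places backward in the alphabet (wrapping around), then sort the characters into alphabetical order.
Starting from "vplastic": after the first operation, "jdzoghwq"; after the second, "dghjoqwz".

dghjoqwz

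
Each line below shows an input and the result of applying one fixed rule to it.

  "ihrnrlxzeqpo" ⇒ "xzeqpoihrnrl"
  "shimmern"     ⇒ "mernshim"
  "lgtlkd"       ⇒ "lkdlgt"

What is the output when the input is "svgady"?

The transformation: swap the front and back halves of the string.
Applying that to "svgady" gives "adysvg".

adysvg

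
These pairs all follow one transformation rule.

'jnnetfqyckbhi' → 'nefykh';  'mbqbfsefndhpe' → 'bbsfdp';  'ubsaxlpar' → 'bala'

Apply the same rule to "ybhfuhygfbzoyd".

bfhgbod

Rule — keep every other character starting from the second (positions 2nd, 4th, 6th, ...).
On "ybhfuhygfbzoyd" that produces "bfhgbod".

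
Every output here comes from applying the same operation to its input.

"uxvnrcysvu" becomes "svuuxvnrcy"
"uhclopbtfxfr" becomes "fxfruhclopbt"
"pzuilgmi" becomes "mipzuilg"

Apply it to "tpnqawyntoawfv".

What's happening: swap the front and back halves of the string, then move the first 2 characters to the end (rotate left by 2).
For "tpnqawyntoawfv", step one produces "ntoawfvtpnqawy"; step two turns that into "oawfvtpnqawynt".

oawfvtpnqawynt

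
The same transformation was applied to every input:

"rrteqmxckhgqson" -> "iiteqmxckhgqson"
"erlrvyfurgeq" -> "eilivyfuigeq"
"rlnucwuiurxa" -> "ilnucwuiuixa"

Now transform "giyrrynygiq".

giyiiynygiq

Rule — replace every "r" with "i".
Applying that to "giyrrynygiq" gives "giyiiynygiq".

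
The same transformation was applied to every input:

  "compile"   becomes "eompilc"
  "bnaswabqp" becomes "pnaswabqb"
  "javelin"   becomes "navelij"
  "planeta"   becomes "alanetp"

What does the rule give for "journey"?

yournej

What's happening: swap the first and last characters.
Applying that to "journey" gives "yournej".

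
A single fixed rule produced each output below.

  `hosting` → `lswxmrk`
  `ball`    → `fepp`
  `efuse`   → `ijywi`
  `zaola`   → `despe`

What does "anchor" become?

The pattern: shift every letter 4 places forward in the alphabet (wrapping around).
Applying that to "anchor" gives "erglsv".

erglsv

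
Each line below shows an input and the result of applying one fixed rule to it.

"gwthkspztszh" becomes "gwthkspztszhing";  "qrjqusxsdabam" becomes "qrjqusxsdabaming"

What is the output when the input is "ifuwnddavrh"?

ifuwnddavrhing

The transformation: append "ing".
"ifuwnddavrh" → "ifuwnddavrhing".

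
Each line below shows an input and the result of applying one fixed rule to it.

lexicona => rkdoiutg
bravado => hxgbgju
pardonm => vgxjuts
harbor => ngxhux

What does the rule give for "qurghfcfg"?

In each case the input is transformed by: shift every letter 6 places forward in the alphabet (wrapping around).
On "qurghfcfg" that produces "waxmnlilm".

waxmnlilm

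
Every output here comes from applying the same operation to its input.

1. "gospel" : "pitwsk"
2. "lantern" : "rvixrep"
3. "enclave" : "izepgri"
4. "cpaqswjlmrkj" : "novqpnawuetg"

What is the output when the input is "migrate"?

Each output is the input with this applied: reverse the string, then shift every letter 4 places forward in the alphabet (wrapping around).
On "migrate": the first step gives "etargim", and the second then gives "ixevkmq".

ixevkmq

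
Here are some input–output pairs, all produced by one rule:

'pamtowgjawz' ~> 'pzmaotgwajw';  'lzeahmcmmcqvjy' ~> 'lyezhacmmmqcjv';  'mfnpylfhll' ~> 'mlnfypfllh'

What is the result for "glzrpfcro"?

gozlprcfr

Looking at the pairs, the operation is to move the last character to the front, then swap each adjacent pair of characters (1↔2, 3↔4, ...).
Working it through for "glzrpfcro": intermediate "oglzrpfcr", final "gozlprcfr".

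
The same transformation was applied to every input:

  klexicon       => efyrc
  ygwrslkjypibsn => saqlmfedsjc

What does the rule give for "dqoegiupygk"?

xkiyacoj

Looking at the pairs, the operation is to delete the last 3 characters, then shift every letter 6 places backward in the alphabet (wrapping around).
So "dqoegiupygk" becomes "xkiyacoj".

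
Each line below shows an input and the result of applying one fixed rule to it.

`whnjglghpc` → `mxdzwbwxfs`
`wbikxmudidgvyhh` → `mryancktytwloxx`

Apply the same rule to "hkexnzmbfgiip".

Looking at the pairs, the operation is to shift every letter 10 places backward in the alphabet (wrapping around).
On "hkexnzmbfgiip" that produces "xaundpcrvwyyf".

xaundpcrvwyyf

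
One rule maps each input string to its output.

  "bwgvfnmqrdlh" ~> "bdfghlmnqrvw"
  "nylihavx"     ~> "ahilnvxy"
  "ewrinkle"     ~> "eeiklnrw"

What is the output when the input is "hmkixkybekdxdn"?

The transformation: sort the characters into alphabetical order.
On "hmkixkybekdxdn" that produces "bddehikkkmnxxy".

bddehikkkmnxxy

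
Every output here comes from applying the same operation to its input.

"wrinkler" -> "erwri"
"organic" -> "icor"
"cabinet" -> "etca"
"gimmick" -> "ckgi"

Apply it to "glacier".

What's happening: move the last 2 characters to the front (rotate right by 2), then delete the last 3 characters.
"glacier" → "erglaci" → "ergl".
(Check on "cabinet": → "etcabin" → "etca" ✓)

ergl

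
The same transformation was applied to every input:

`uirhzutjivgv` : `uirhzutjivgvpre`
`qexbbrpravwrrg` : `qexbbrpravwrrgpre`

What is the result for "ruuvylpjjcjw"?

What's happening: append "pre".
"ruuvylpjjcjw" → "ruuvylpjjcjwpre".

ruuvylpjjcjwpre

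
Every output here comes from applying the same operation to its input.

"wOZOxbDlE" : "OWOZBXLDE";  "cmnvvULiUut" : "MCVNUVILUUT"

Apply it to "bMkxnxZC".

MBXKXNCZ

In each case the input is transformed by: swap each adjacent pair of characters (1↔2, 3↔4, ...), then convert every letter to uppercase.
On "bMkxnxZC": the first step gives "MbxkxnCZ", and the second then gives "MBXKXNCZ".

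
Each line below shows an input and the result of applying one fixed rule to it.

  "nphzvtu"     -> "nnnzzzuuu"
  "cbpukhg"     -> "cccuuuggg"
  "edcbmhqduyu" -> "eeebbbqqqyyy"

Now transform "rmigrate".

rrrgggttt

Each output is the input with this applied: keep one character in every 3, starting at position 1 (positions 1st, 4th, 7th, ...), then repeat every character 3 times.
Working it through for "rmigrate": intermediate "rgt", final "rrrgggttt".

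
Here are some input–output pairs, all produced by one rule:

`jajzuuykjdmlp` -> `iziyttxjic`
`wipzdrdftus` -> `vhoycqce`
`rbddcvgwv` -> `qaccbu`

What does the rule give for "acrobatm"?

The rule is to shift every letter 1 place backward in the alphabet (wrapping around), then delete the last 3 characters.
On "acrobatm": the first step gives "zbqnazsl", and the second then gives "zbqna".

zbqna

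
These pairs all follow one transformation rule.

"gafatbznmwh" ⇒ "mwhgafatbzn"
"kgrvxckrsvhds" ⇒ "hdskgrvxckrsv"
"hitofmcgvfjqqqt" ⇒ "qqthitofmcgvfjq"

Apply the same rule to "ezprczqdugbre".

breezprczqdug

The rule is to move the last 3 characters to the front (rotate right by 3).
On "ezprczqdugbre" that produces "breezprczqdug".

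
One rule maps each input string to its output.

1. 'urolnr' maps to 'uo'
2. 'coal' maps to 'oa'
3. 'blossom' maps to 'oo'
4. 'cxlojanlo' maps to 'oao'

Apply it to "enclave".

Rule — keep only the vowels.
"enclave" → "eae".

eae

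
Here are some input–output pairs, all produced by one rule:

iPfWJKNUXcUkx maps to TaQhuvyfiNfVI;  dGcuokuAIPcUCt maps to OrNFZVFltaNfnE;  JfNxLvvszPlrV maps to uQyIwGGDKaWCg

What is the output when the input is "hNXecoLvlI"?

The rule is to shift every letter 11 places forward in the alphabet (wrapping around), then flip the case of every letter.
So "hNXecoLvlI" becomes "SyiPNZwGWt".
(Check on "dGcuokuAIPcUCt": → "oRnfzvfLTAnFNe" → "OrNFZVFltaNfnE" ✓)

SyiPNZwGWt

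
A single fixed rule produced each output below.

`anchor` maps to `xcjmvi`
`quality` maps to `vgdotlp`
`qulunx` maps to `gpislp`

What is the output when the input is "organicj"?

Each output is the input with this applied: move the first 2 characters to the end (rotate left by 2), then shift every letter 5 places backward in the alphabet (wrapping around).
Applying that to "organicj" gives "bvidxejm".

bvidxejm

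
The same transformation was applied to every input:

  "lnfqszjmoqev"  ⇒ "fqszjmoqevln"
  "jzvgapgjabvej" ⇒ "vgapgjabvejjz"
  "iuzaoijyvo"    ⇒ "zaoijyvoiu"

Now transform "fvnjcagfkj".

njcagfkjfv

In each case the input is transformed by: move the first 2 characters to the end (rotate left by 2).
For "fvnjcagfkj" the result is "njcagfkjfv".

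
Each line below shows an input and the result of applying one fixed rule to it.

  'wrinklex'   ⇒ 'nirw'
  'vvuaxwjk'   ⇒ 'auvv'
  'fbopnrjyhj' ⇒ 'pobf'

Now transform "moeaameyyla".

aeom

The rule is to reverse the string, then keep only the last 4 characters.
On "moeaameyyla": the first step gives "alyyemaaeom", and the second then gives "aeom".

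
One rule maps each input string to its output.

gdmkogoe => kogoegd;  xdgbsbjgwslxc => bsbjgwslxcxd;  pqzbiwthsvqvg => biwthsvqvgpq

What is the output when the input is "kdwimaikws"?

imaikwskd

The rule is to move the first 3 characters to the end (rotate left by 3), then delete the last character.
For "kdwimaikws", step one produces "imaikwskdw"; step two turns that into "imaikwskd".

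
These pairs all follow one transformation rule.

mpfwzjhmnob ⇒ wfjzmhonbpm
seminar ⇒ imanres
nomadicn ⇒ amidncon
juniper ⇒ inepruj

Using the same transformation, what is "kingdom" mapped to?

What's happening: swap each adjacent pair of characters (1↔2, 3↔4, ...), then move the first 2 characters to the end (rotate left by 2).
Applying that to "kingdom" gives "gnodmik".

gnodmik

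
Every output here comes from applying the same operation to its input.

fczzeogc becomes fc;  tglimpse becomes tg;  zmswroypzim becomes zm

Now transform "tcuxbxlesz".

In each case the input is transformed by: keep only the first 2 characters.
Applying that to "tcuxbxlesz" gives "tc".

tc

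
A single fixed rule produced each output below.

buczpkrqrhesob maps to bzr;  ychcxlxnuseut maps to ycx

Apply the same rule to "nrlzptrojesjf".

nzr

The transformation: keep one character in every 3, starting at position 1 (positions 1st, 4th, 7th, ...), then keep only the first 3 characters.
Applying both steps to "nrlzptrojesjf": "nzref", then "nzr".
(Check on "ychcxlxnuseut": → "ycxst" → "ycx" ✓)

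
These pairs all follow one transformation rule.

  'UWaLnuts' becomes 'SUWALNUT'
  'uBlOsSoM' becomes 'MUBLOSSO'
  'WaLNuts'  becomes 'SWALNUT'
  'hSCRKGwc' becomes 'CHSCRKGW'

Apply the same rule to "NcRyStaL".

LNCRYSTA

In each case the input is transformed by: move the last character to the front, then convert every letter to uppercase.
Working it through for "NcRyStaL": intermediate "LNcRySta", final "LNCRYSTA".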